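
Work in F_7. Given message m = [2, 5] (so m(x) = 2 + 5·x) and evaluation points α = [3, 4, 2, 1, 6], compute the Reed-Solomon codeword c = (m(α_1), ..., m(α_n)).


c = [3, 1, 5, 0, 4]

Message polynomial: m(x) = 2 + 5·x (mod 7).
For each evaluation point α_i, compute m(α_i) mod 7:
  α_1 = 3: Horner steps 5 → 3, so m(3) = 3.
  α_2 = 4: Horner steps 5 → 1, so m(4) = 1.
  α_3 = 2: Horner steps 5 → 5, so m(2) = 5.
  α_4 = 1: Horner steps 5 → 0, so m(1) = 0.
  α_5 = 6: Horner steps 5 → 4, so m(6) = 4.
Codeword c = [3, 1, 5, 0, 4] ∈ F_7^5.


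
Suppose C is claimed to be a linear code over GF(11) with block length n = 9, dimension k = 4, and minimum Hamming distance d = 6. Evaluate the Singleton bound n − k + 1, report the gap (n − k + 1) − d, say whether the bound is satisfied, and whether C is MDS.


Singleton RHS = n − k + 1 = 6, slack = 0, bound satisfied, MDS.

Singleton bound: d ≤ n − k + 1.
Here n = 9, k = 4, so n − k + 1 = 6.
Given d = 6, check d ≤ 6: YES.
Slack = (n − k + 1) − d = 0.
The code is MDS (slack = 0).
Description: the claimed parameters are [9, 4, 6]_11; such a code would be MDS (meets Singleton bound).


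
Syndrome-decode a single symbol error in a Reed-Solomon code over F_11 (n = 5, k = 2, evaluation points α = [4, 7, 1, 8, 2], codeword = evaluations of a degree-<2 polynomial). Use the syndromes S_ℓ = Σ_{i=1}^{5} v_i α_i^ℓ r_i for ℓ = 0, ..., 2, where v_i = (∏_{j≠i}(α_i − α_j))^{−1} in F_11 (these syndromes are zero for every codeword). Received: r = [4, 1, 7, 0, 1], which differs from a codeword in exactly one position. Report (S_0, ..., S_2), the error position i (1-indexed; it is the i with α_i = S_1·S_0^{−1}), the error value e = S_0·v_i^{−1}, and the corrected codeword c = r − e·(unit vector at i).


S = (1, 2, 4), error at position 5, error magnitude e = 6, c = [4, 1, 7, 0, 6].

Step 1: column multipliers v_i = (∏_{j≠i}(α_i − α_j))^{−1} mod 11.
  i = 1 (α = 4): (4−7)(4−1)(4−8)(4−2) = (−3)·3·(−4)·2 = 72 ≡ 6, so v_1 = 6^{−1} = 2 (mod 11).
  i = 2 (α = 7): (7−4)(7−1)(7−8)(7−2) = 3·6·(−1)·5 = −90 ≡ 9, so v_2 = 9^{−1} = 5 (mod 11).
  i = 3 (α = 1): (1−4)(1−7)(1−8)(1−2) = (−3)·(−6)·(−7)·(−1) = 126 ≡ 5, so v_3 = 5^{−1} = 9 (mod 11).
  i = 4 (α = 8): (8−4)(8−7)(8−1)(8−2) = 4·1·7·6 = 168 ≡ 3, so v_4 = 3^{−1} = 4 (mod 11).
  i = 5 (α = 2): (2−4)(2−7)(2−1)(2−8) = (−2)·(−5)·1·(−6) = −60 ≡ 6, so v_5 = 6^{−1} = 2 (mod 11).
  v = [2, 5, 9, 4, 2].
Step 2: syndromes of r = [4, 1, 7, 0, 1] (all sums mod 11).
  S_0 = Σ v_i r_i = 2·4 + 5·1 + 9·7 + 4·0 + 2·1 = 78 ≡ 1.
  S_1 = Σ v_i α_i r_i = 2·4·4 + 5·7·1 + 9·1·7 + 4·8·0 + 2·2·1 = 134 ≡ 2.
  α_i^2 mod 11 = [5, 5, 1, 9, 4].
  S_2 = Σ v_i α_i^2 r_i = 2·5·4 + 5·5·1 + 9·1·7 + 4·9·0 + 2·4·1 = 136 ≡ 4.
  S = (1, 2, 4) ≠ 0, so r is not a codeword (an error is present).
Step 3: locate the error. For a single error e at position i, S_ℓ = v_i·e·α_i^ℓ, so α_err = S_1/S_0.
  S_0^{−1} = 1^{−1} = 1 (mod 11), so α_err = 2·1 = 2 ≡ 2 = α_5. Error position i = 5.
  Consistency check: S_2/S_1 = 4·6 = 24 ≡ 2 = α_err ✓ (single-error assumption holds).
Step 4: error magnitude e = S_0/v_5 = S_0·∏_{j≠5}(α_5 − α_j) = 1·6 = 6 ≡ 6 (mod 11).
Step 5: correct position 5: c_5 = r_5 − e = 1 − 6 ≡ 6 (mod 11). Hence c = [4, 1, 7, 0, 6].
  Check: interpolating c through the α_i gives m(x) = 8 + 10·x (degree < 2) with m(α_i) = c_i for every i, so c is indeed a codeword.


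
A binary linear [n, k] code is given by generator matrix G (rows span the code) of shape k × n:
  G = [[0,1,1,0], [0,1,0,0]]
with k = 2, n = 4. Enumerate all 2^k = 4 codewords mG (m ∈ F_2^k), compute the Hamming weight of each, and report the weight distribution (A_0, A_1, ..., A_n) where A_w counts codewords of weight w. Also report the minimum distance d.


Weight distribution: A_0 = 1, A_1 = 2, A_2 = 1. Minimum distance d = 1.

Enumerate all 2^2 = 4 messages m ∈ F_2^2.
For each, compute codeword c = mG in F_2^4, then tally its weight.
  m = 00 → c = 0000, weight = 0.
  m = 10 → c = 0110, weight = 2.
  m = 01 → c = 0100, weight = 1.
  m = 11 → c = 0010, weight = 1.
Tally weights:
  weight 0: 1 codewords.
  weight 1: 2 codewords.
  weight 2: 1 codewords.
Minimum distance d = smallest w > 0 with A_w > 0 = 1.
Sanity: Σ A_w = 4 = 2^2 = 4 ✓.


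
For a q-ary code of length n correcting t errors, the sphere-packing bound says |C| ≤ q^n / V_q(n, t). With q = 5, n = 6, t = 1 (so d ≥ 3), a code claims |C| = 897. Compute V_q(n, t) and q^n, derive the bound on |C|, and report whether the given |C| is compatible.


V_q(n, t) = 25, q^n = 15625, Hamming bound = 625, |C| = 897 > bound (violated).

Step 1: Compute V_q(n, t) = Σ_{j=0}^1 C(n, j) (q−1)^j.
  j = 0: C(6,0)·(4)^0 = 1·1 = 1.
  j = 1: C(6,1)·(4)^1 = 6·4 = 24.
  V_q(n, t) = 1 + 24 = 25.
Step 2: q^n = 5^6 = 15625.
Step 3: Hamming bound ⌊q^n / V_q(n,t)⌋ = ⌊15625/25⌋ = 625.
Step 4: Compare |C| = 897 to 625: violated.
The claimed |C| lies above the Hamming bound, so no 5-ary code of length 6 with d ≥ 3 can have 897 codewords.


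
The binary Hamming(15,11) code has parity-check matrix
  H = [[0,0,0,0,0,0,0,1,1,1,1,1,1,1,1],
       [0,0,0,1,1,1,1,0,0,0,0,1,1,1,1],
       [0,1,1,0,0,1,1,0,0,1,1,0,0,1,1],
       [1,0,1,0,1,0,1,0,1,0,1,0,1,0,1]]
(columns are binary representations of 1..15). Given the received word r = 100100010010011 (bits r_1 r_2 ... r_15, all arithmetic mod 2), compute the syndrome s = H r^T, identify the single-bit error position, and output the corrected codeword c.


s = (0, 1, 1, 1)^T, error position = 7, corrected codeword c = 100100110010011

Compute s = H r^T mod 2 one row at a time:
  s_1 = 1 + 0 + 0 + 1 + 0 + 0 + 1 + 1 = 4 ≡ 0 (mod 2).
  s_2 = 1 + 0 + 0 + 0 + 0 + 0 + 1 + 1 = 3 ≡ 1 (mod 2).
  s_3 = 0 + 0 + 0 + 0 + 0 + 1 + 1 + 1 = 3 ≡ 1 (mod 2).
  s_4 = 1 + 0 + 0 + 0 + 0 + 1 + 0 + 1 = 3 ≡ 1 (mod 2).
s = (0, 1, 1, 1)^T — this equals column 7 of H (binary 0111), so error is at position 7.
Correct: flip bit 7 of r = 100100010010011 to get c = 100100110010011.


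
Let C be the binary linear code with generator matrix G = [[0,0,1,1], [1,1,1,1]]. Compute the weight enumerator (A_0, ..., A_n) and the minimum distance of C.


Weight distribution: A_0 = 1, A_2 = 2, A_4 = 1. Minimum distance d = 2.

Enumerate all 2^2 = 4 messages m ∈ F_2^2.
For each, compute codeword c = mG in F_2^4, then tally its weight.
  m = 00 → c = 0000, weight = 0.
  m = 10 → c = 0011, weight = 2.
  m = 01 → c = 1111, weight = 4.
  m = 11 → c = 1100, weight = 2.
Tally weights:
  weight 0: 1 codewords.
  weight 2: 2 codewords.
  weight 4: 1 codewords.
Minimum distance d = smallest w > 0 with A_w > 0 = 2.
Sanity: Σ A_w = 4 = 2^2 = 4 ✓.


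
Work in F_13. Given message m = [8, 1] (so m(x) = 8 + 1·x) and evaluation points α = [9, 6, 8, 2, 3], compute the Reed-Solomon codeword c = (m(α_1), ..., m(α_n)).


c = [4, 1, 3, 10, 11]

Message polynomial: m(x) = 8 + 1·x (mod 13).
For each evaluation point α_i, compute m(α_i) mod 13:
  α_1 = 9: Horner steps 1 → 4, so m(9) = 4.
  α_2 = 6: Horner steps 1 → 1, so m(6) = 1.
  α_3 = 8: Horner steps 1 → 3, so m(8) = 3.
  α_4 = 2: Horner steps 1 → 10, so m(2) = 10.
  α_5 = 3: Horner steps 1 → 11, so m(3) = 11.
Codeword c = [4, 1, 3, 10, 11] ∈ F_13^5.


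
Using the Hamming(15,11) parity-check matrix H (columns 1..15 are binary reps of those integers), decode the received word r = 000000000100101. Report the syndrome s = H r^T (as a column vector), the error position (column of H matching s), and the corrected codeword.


s = (1, 0, 0, 0)^T, error position = 8, corrected codeword c = 000000010100101

Compute s = H r^T mod 2 one row at a time:
  s_1 = 0 + 0 + 1 + 0 + 0 + 1 + 0 + 1 = 3 ≡ 1 (mod 2).
  s_2 = 0 + 0 + 0 + 0 + 0 + 1 + 0 + 1 = 2 ≡ 0 (mod 2).
  s_3 = 0 + 0 + 0 + 0 + 1 + 0 + 0 + 1 = 2 ≡ 0 (mod 2).
  s_4 = 0 + 0 + 0 + 0 + 0 + 0 + 1 + 1 = 2 ≡ 0 (mod 2).
s = (1, 0, 0, 0)^T — this equals column 8 of H (binary 1000), so error is at position 8.
Correct: flip bit 8 of r = 000000000100101 to get c = 000000010100101.


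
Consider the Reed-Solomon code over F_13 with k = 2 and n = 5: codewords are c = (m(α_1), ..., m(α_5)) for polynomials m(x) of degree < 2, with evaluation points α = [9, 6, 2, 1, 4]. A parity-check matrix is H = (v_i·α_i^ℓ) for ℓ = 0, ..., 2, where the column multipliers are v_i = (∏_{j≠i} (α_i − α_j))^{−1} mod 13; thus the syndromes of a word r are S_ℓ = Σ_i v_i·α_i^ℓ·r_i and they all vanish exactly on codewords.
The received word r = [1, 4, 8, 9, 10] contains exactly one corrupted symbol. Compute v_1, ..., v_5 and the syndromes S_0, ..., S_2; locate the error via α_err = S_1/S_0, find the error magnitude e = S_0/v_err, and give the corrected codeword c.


S = (7, 2, 8), error at position 5, error magnitude e = 4, c = [1, 4, 8, 9, 6].

Step 1: column multipliers v_i = (∏_{j≠i}(α_i − α_j))^{−1} mod 13.
  i = 1 (α = 9): (9−6)(9−2)(9−1)(9−4) = 3·7·8·5 = 840 ≡ 8, so v_1 = 8^{−1} = 5 (mod 13).
  i = 2 (α = 6): (6−9)(6−2)(6−1)(6−4) = (−3)·4·5·2 = −120 ≡ 10, so v_2 = 10^{−1} = 4 (mod 13).
  i = 3 (α = 2): (2−9)(2−6)(2−1)(2−4) = (−7)·(−4)·1·(−2) = −56 ≡ 9, so v_3 = 9^{−1} = 3 (mod 13).
  i = 4 (α = 1): (1−9)(1−6)(1−2)(1−4) = (−8)·(−5)·(−1)·(−3) = 120 ≡ 3, so v_4 = 3^{−1} = 9 (mod 13).
  i = 5 (α = 4): (4−9)(4−6)(4−2)(4−1) = (−5)·(−2)·2·3 = 60 ≡ 8, so v_5 = 8^{−1} = 5 (mod 13).
  v = [5, 4, 3, 9, 5].
Step 2: syndromes of r = [1, 4, 8, 9, 10] (all sums mod 13).
  S_0 = Σ v_i r_i = 5·1 + 4·4 + 3·8 + 9·9 + 5·10 = 176 ≡ 7.
  S_1 = Σ v_i α_i r_i = 5·9·1 + 4·6·4 + 3·2·8 + 9·1·9 + 5·4·10 = 470 ≡ 2.
  α_i^2 mod 13 = [3, 10, 4, 1, 3].
  S_2 = Σ v_i α_i^2 r_i = 5·3·1 + 4·10·4 + 3·4·8 + 9·1·9 + 5·3·10 = 502 ≡ 8.
  S = (7, 2, 8) ≠ 0, so r is not a codeword (an error is present).
Step 3: locate the error. For a single error e at position i, S_ℓ = v_i·e·α_i^ℓ, so α_err = S_1/S_0.
  S_0^{−1} = 7^{−1} = 2 (mod 13), so α_err = 2·2 = 4 ≡ 4 = α_5. Error position i = 5.
  Consistency check: S_2/S_1 = 8·7 = 56 ≡ 4 = α_err ✓ (single-error assumption holds).
Step 4: error magnitude e = S_0/v_5 = S_0·∏_{j≠5}(α_5 − α_j) = 7·8 = 56 ≡ 4 (mod 13).
Step 5: correct position 5: c_5 = r_5 − e = 10 − 4 ≡ 6 (mod 13). Hence c = [1, 4, 8, 9, 6].
  Check: interpolating c through the α_i gives m(x) = 10 + 12·x (degree < 2) with m(α_i) = c_i for every i, so c is indeed a codeword.


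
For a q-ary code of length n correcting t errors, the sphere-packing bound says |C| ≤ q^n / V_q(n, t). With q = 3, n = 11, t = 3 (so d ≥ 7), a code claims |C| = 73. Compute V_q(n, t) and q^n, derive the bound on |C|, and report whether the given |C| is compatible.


V_q(n, t) = 1563, q^n = 177147, Hamming bound = 113, |C| = 73 ≤ bound (satisfied).

Step 1: Compute V_q(n, t) = Σ_{j=0}^3 C(n, j) (q−1)^j.
  j = 0: C(11,0)·(2)^0 = 1·1 = 1.
  j = 1: C(11,1)·(2)^1 = 11·2 = 22.
  j = 2: C(11,2)·(2)^2 = 55·4 = 220.
  j = 3: C(11,3)·(2)^3 = 165·8 = 1320.
  V_q(n, t) = 1 + 22 + 220 + 1320 = 1563.
Step 2: q^n = 3^11 = 177147.
Step 3: Hamming bound ⌊q^n / V_q(n,t)⌋ = ⌊177147/1563⌋ = 113.
Step 4: Compare |C| = 73 to 113: satisfied.
The claimed |C| lies below the Hamming bound.


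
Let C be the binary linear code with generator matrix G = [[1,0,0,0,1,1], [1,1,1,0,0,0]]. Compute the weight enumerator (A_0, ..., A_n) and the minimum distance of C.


Weight distribution: A_0 = 1, A_3 = 2, A_4 = 1. Minimum distance d = 3.

Enumerate all 2^2 = 4 messages m ∈ F_2^2.
For each, compute codeword c = mG in F_2^6, then tally its weight.
  m = 00 → c = 000000, weight = 0.
  m = 10 → c = 100011, weight = 3.
  m = 01 → c = 111000, weight = 3.
  m = 11 → c = 011011, weight = 4.
Tally weights:
  weight 0: 1 codewords.
  weight 3: 2 codewords.
  weight 4: 1 codewords.
Minimum distance d = smallest w > 0 with A_w > 0 = 3.
Sanity: Σ A_w = 4 = 2^2 = 4 ✓.


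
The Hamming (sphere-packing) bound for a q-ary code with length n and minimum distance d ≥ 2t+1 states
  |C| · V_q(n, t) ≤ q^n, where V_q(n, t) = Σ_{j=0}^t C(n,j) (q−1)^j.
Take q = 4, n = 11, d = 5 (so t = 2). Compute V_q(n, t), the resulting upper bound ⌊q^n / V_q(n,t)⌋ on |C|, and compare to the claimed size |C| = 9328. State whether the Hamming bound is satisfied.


V_q(n, t) = 529, q^n = 4194304, Hamming bound = 7928, |C| = 9328 > bound (violated).

Step 1: Compute V_q(n, t) = Σ_{j=0}^2 C(n, j) (q−1)^j.
  j = 0: C(11,0)·(3)^0 = 1·1 = 1.
  j = 1: C(11,1)·(3)^1 = 11·3 = 33.
  j = 2: C(11,2)·(3)^2 = 55·9 = 495.
  V_q(n, t) = 1 + 33 + 495 = 529.
Step 2: q^n = 4^11 = 4194304.
Step 3: Hamming bound ⌊q^n / V_q(n,t)⌋ = ⌊4194304/529⌋ = 7928.
Step 4: Compare |C| = 9328 to 7928: violated.
The claimed |C| lies above the Hamming bound, so no 4-ary code of length 11 with d ≥ 5 can have 9328 codewords.


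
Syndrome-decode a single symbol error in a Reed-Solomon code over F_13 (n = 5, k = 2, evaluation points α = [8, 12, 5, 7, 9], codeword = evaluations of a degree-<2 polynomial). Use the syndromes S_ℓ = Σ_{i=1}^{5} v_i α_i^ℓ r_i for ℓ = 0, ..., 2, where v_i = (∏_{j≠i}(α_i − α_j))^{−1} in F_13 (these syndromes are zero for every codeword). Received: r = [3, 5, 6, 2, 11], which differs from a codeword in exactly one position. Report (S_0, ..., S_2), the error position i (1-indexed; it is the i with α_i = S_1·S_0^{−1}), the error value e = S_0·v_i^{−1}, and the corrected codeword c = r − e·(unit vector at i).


S = (10, 2, 3), error at position 1, error magnitude e = 3, c = [0, 5, 6, 2, 11].

Step 1: column multipliers v_i = (∏_{j≠i}(α_i − α_j))^{−1} mod 13.
  i = 1 (α = 8): (8−12)(8−5)(8−7)(8−9) = (−4)·3·1·(−1) = 12 ≡ 12, so v_1 = 12^{−1} = 12 (mod 13).
  i = 2 (α = 12): (12−8)(12−5)(12−7)(12−9) = 4·7·5·3 = 420 ≡ 4, so v_2 = 4^{−1} = 10 (mod 13).
  i = 3 (α = 5): (5−8)(5−12)(5−7)(5−9) = (−3)·(−7)·(−2)·(−4) = 168 ≡ 12, so v_3 = 12^{−1} = 12 (mod 13).
  i = 4 (α = 7): (7−8)(7−12)(7−5)(7−9) = (−1)·(−5)·2·(−2) = −20 ≡ 6, so v_4 = 6^{−1} = 11 (mod 13).
  i = 5 (α = 9): (9−8)(9−12)(9−5)(9−7) = 1·(−3)·4·2 = −24 ≡ 2, so v_5 = 2^{−1} = 7 (mod 13).
  v = [12, 10, 12, 11, 7].
Step 2: syndromes of r = [3, 5, 6, 2, 11] (all sums mod 13).
  S_0 = Σ v_i r_i = 12·3 + 10·5 + 12·6 + 11·2 + 7·11 = 257 ≡ 10.
  S_1 = Σ v_i α_i r_i = 12·8·3 + 10·12·5 + 12·5·6 + 11·7·2 + 7·9·11 = 2095 ≡ 2.
  α_i^2 mod 13 = [12, 1, 12, 10, 3].
  S_2 = Σ v_i α_i^2 r_i = 12·12·3 + 10·1·5 + 12·12·6 + 11·10·2 + 7·3·11 = 1797 ≡ 3.
  S = (10, 2, 3) ≠ 0, so r is not a codeword (an error is present).
Step 3: locate the error. For a single error e at position i, S_ℓ = v_i·e·α_i^ℓ, so α_err = S_1/S_0.
  S_0^{−1} = 10^{−1} = 4 (mod 13), so α_err = 2·4 = 8 ≡ 8 = α_1. Error position i = 1.
  Consistency check: S_2/S_1 = 3·7 = 21 ≡ 8 = α_err ✓ (single-error assumption holds).
Step 4: error magnitude e = S_0/v_1 = S_0·∏_{j≠1}(α_1 − α_j) = 10·12 = 120 ≡ 3 (mod 13).
Step 5: correct position 1: c_1 = r_1 − e = 3 − 3 ≡ 0 (mod 13). Hence c = [0, 5, 6, 2, 11].
  Check: interpolating c through the α_i gives m(x) = 3 + 11·x (degree < 2) with m(α_i) = c_i for every i, so c is indeed a codeword.


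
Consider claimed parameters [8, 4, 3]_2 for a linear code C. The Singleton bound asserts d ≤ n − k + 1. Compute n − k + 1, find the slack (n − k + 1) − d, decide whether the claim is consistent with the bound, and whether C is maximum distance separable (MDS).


Singleton RHS = n − k + 1 = 5, slack = 2, bound satisfied, not MDS.

Singleton bound: d ≤ n − k + 1.
Here n = 8, k = 4, so n − k + 1 = 5.
Given d = 3, check d ≤ 5: YES.
Slack = (n − k + 1) − d = 2.
The code is NOT MDS (slack = 2 > 0).
Description: the claimed parameters are [8, 4, 3]_2; such a code would be non-MDS.


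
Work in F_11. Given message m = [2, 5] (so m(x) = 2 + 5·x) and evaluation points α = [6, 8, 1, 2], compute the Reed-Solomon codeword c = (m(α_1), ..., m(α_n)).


c = [10, 9, 7, 1]

Message polynomial: m(x) = 2 + 5·x (mod 11).
For each evaluation point α_i, compute m(α_i) mod 11:
  α_1 = 6: Horner steps 5 → 10, so m(6) = 10.
  α_2 = 8: Horner steps 5 → 9, so m(8) = 9.
  α_3 = 1: Horner steps 5 → 7, so m(1) = 7.
  α_4 = 2: Horner steps 5 → 1, so m(2) = 1.
Codeword c = [10, 9, 7, 1] ∈ F_11^4.


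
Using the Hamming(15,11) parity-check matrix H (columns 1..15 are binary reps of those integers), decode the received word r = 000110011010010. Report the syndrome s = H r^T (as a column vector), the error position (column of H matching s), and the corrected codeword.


s = (0, 1, 0, 1)^T, error position = 5, corrected codeword c = 000100011010010

Compute s = H r^T mod 2 one row at a time:
  s_1 = 1 + 1 + 0 + 1 + 0 + 0 + 1 + 0 = 4 ≡ 0 (mod 2).
  s_2 = 1 + 1 + 0 + 0 + 0 + 0 + 1 + 0 = 3 ≡ 1 (mod 2).
  s_3 = 0 + 0 + 0 + 0 + 0 + 1 + 1 + 0 = 2 ≡ 0 (mod 2).
  s_4 = 0 + 0 + 1 + 0 + 1 + 1 + 0 + 0 = 3 ≡ 1 (mod 2).
s = (0, 1, 0, 1)^T — this equals column 5 of H (binary 0101), so error is at position 5.
Correct: flip bit 5 of r = 000110011010010 to get c = 000100011010010.


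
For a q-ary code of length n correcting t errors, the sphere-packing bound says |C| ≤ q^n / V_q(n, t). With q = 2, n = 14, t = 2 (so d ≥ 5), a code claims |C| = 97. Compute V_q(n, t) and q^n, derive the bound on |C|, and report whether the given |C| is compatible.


V_q(n, t) = 106, q^n = 16384, Hamming bound = 154, |C| = 97 ≤ bound (satisfied).

Step 1: Compute V_q(n, t) = Σ_{j=0}^2 C(n, j) (q−1)^j.
  j = 0: C(14,0)·(1)^0 = 1·1 = 1.
  j = 1: C(14,1)·(1)^1 = 14·1 = 14.
  j = 2: C(14,2)·(1)^2 = 91·1 = 91.
  V_q(n, t) = 1 + 14 + 91 = 106.
Step 2: q^n = 2^14 = 16384.
Step 3: Hamming bound ⌊q^n / V_q(n,t)⌋ = ⌊16384/106⌋ = 154.
Step 4: Compare |C| = 97 to 154: satisfied.
The claimed |C| lies below the Hamming bound.


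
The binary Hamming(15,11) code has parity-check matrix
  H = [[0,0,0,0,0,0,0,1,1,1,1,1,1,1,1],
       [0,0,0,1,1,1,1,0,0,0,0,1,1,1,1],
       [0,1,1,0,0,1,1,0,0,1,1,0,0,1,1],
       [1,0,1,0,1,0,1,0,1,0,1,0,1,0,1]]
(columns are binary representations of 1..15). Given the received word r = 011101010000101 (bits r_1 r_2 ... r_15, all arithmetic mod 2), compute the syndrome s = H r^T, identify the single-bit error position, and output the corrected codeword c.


s = (1, 0, 0, 1)^T, error position = 9, corrected codeword c = 011101011000101

Compute s = H r^T mod 2 one row at a time:
  s_1 = 1 + 0 + 0 + 0 + 0 + 1 + 0 + 1 = 3 ≡ 1 (mod 2).
  s_2 = 1 + 0 + 1 + 0 + 0 + 1 + 0 + 1 = 4 ≡ 0 (mod 2).
  s_3 = 1 + 1 + 1 + 0 + 0 + 0 + 0 + 1 = 4 ≡ 0 (mod 2).
  s_4 = 0 + 1 + 0 + 0 + 0 + 0 + 1 + 1 = 3 ≡ 1 (mod 2).
s = (1, 0, 0, 1)^T — this equals column 9 of H (binary 1001), so error is at position 9.
Correct: flip bit 9 of r = 011101010000101 to get c = 011101011000101.


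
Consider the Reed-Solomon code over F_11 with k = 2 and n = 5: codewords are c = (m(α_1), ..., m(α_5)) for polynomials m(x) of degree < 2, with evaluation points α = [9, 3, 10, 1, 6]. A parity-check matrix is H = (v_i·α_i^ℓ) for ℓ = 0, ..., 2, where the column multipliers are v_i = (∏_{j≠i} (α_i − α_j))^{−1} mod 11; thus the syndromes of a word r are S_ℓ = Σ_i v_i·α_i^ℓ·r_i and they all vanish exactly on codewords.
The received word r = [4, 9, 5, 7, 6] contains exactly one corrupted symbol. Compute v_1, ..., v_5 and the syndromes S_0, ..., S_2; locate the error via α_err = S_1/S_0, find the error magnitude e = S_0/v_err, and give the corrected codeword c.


S = (4, 2, 1), error at position 5, error magnitude e = 5, c = [4, 9, 5, 7, 1].

Step 1: column multipliers v_i = (∏_{j≠i}(α_i − α_j))^{−1} mod 11.
  i = 1 (α = 9): (9−3)(9−10)(9−1)(9−6) = 6·(−1)·8·3 = −144 ≡ 10, so v_1 = 10^{−1} = 10 (mod 11).
  i = 2 (α = 3): (3−9)(3−10)(3−1)(3−6) = (−6)·(−7)·2·(−3) = −252 ≡ 1, so v_2 = 1^{−1} = 1 (mod 11).
  i = 3 (α = 10): (10−9)(10−3)(10−1)(10−6) = 1·7·9·4 = 252 ≡ 10, so v_3 = 10^{−1} = 10 (mod 11).
  i = 4 (α = 1): (1−9)(1−3)(1−10)(1−6) = (−8)·(−2)·(−9)·(−5) = 720 ≡ 5, so v_4 = 5^{−1} = 9 (mod 11).
  i = 5 (α = 6): (6−9)(6−3)(6−10)(6−1) = (−3)·3·(−4)·5 = 180 ≡ 4, so v_5 = 4^{−1} = 3 (mod 11).
  v = [10, 1, 10, 9, 3].
Step 2: syndromes of r = [4, 9, 5, 7, 6] (all sums mod 11).
  S_0 = Σ v_i r_i = 10·4 + 1·9 + 10·5 + 9·7 + 3·6 = 180 ≡ 4.
  S_1 = Σ v_i α_i r_i = 10·9·4 + 1·3·9 + 10·10·5 + 9·1·7 + 3·6·6 = 1058 ≡ 2.
  α_i^2 mod 11 = [4, 9, 1, 1, 3].
  S_2 = Σ v_i α_i^2 r_i = 10·4·4 + 1·9·9 + 10·1·5 + 9·1·7 + 3·3·6 = 408 ≡ 1.
  S = (4, 2, 1) ≠ 0, so r is not a codeword (an error is present).
Step 3: locate the error. For a single error e at position i, S_ℓ = v_i·e·α_i^ℓ, so α_err = S_1/S_0.
  S_0^{−1} = 4^{−1} = 3 (mod 11), so α_err = 2·3 = 6 ≡ 6 = α_5. Error position i = 5.
  Consistency check: S_2/S_1 = 1·6 = 6 ≡ 6 = α_err ✓ (single-error assumption holds).
Step 4: error magnitude e = S_0/v_5 = S_0·∏_{j≠5}(α_5 − α_j) = 4·4 = 16 ≡ 5 (mod 11).
Step 5: correct position 5: c_5 = r_5 − e = 6 − 5 ≡ 1 (mod 11). Hence c = [4, 9, 5, 7, 1].
  Check: interpolating c through the α_i gives m(x) = 6 + 1·x (degree < 2) with m(α_i) = c_i for every i, so c is indeed a codeword.


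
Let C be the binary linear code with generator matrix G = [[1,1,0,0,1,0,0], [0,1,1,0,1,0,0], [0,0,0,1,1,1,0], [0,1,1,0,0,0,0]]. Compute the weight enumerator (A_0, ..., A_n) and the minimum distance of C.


Weight distribution: A_0 = 1, A_1 = 1, A_2 = 4, A_3 = 4, A_4 = 3, A_5 = 3. Minimum distance d = 1.

Enumerate all 2^4 = 16 messages m ∈ F_2^4.
For each, compute codeword c = mG in F_2^7, then tally its weight.
  m = 0000 → c = 0000000, weight = 0.
  m = 1000 → c = 1100100, weight = 3.
  m = 0100 → c = 0110100, weight = 3.
  m = 1100 → c = 1010000, weight = 2.
  m = 0010 → c = 0001110, weight = 3.
  m = 1010 → c = 1101010, weight = 4.
  m = 0110 → c = 0111010, weight = 4.
  m = 1110 → c = 1011110, weight = 5.
  m = 0001 → c = 0110000, weight = 2.
  m = 1001 → c = 1010100, weight = 3.
  m = 0101 → c = 0000100, weight = 1.
  m = 1101 → c = 1100000, weight = 2.
  m = 0011 → c = 0111110, weight = 5.
  m = 1011 → c = 1011010, weight = 4.
  m = 0111 → c = 0001010, weight = 2.
  m = 1111 → c = 1101110, weight = 5.
Tally weights:
  weight 0: 1 codewords.
  weight 1: 1 codewords.
  weight 2: 4 codewords.
  weight 3: 4 codewords.
  weight 4: 3 codewords.
  weight 5: 3 codewords.
Minimum distance d = smallest w > 0 with A_w > 0 = 1.
Sanity: Σ A_w = 16 = 2^4 = 16 ✓.


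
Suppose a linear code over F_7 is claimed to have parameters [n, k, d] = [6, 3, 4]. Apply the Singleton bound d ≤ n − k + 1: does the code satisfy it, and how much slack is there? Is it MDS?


Singleton RHS = n − k + 1 = 4, slack = 0, bound satisfied, MDS.

Singleton bound: d ≤ n − k + 1.
Here n = 6, k = 3, so n − k + 1 = 4.
Given d = 4, check d ≤ 4: YES.
Slack = (n − k + 1) − d = 0.
The code is MDS (slack = 0).
Description: the claimed parameters are [6, 3, 4]_7; such a code would be MDS (meets Singleton bound).


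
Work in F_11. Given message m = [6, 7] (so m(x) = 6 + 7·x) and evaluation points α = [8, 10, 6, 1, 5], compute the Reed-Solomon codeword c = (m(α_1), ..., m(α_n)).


c = [7, 10, 4, 2, 8]

Message polynomial: m(x) = 6 + 7·x (mod 11).
For each evaluation point α_i, compute m(α_i) mod 11:
  α_1 = 8: Horner steps 7 → 7, so m(8) = 7.
  α_2 = 10: Horner steps 7 → 10, so m(10) = 10.
  α_3 = 6: Horner steps 7 → 4, so m(6) = 4.
  α_4 = 1: Horner steps 7 → 2, so m(1) = 2.
  α_5 = 5: Horner steps 7 → 8, so m(5) = 8.
Codeword c = [7, 10, 4, 2, 8] ∈ F_11^5.


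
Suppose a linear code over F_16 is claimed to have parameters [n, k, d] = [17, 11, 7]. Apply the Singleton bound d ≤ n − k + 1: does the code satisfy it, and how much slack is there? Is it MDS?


Singleton RHS = n − k + 1 = 7, slack = 0, bound satisfied, MDS.

Singleton bound: d ≤ n − k + 1.
Here n = 17, k = 11, so n − k + 1 = 7.
Given d = 7, check d ≤ 7: YES.
Slack = (n − k + 1) − d = 0.
The code is MDS (slack = 0).
Description: the claimed parameters are [17, 11, 7]_16; such a code would be MDS (meets Singleton bound).


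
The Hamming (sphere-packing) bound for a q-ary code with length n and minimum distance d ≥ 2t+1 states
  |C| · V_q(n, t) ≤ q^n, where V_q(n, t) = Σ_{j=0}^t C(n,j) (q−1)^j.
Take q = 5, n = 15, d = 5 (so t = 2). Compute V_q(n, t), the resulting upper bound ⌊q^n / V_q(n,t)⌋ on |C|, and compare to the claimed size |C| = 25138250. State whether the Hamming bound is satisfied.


V_q(n, t) = 1741, q^n = 30517578125, Hamming bound = 17528764, |C| = 25138250 > bound (violated).

Step 1: Compute V_q(n, t) = Σ_{j=0}^2 C(n, j) (q−1)^j.
  j = 0: C(15,0)·(4)^0 = 1·1 = 1.
  j = 1: C(15,1)·(4)^1 = 15·4 = 60.
  j = 2: C(15,2)·(4)^2 = 105·16 = 1680.
  V_q(n, t) = 1 + 60 + 1680 = 1741.
Step 2: q^n = 5^15 = 30517578125.
Step 3: Hamming bound ⌊q^n / V_q(n,t)⌋ = ⌊30517578125/1741⌋ = 17528764.
Step 4: Compare |C| = 25138250 to 17528764: violated.
The claimed |C| lies above the Hamming bound, so no 5-ary code of length 15 with d ≥ 5 can have 25138250 codewords.


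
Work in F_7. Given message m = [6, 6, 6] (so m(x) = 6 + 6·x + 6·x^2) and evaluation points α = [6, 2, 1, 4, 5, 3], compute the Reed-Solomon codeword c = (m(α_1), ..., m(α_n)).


c = [6, 0, 4, 0, 4, 1]

Message polynomial: m(x) = 6 + 6·x + 6·x^2 (mod 7).
For each evaluation point α_i, compute m(α_i) mod 7:
  α_1 = 6: Horner steps 6 → 0 → 6, so m(6) = 6.
  α_2 = 2: Horner steps 6 → 4 → 0, so m(2) = 0.
  α_3 = 1: Horner steps 6 → 5 → 4, so m(1) = 4.
  α_4 = 4: Horner steps 6 → 2 → 0, so m(4) = 0.
  α_5 = 5: Horner steps 6 → 1 → 4, so m(5) = 4.
  α_6 = 3: Horner steps 6 → 3 → 1, so m(3) = 1.
Codeword c = [6, 0, 4, 0, 4, 1] ∈ F_7^6.


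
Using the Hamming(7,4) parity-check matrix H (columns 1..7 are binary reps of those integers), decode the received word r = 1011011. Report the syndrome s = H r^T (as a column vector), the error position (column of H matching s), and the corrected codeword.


s = (1, 1, 1)^T, error position = 7, corrected codeword c = 1011010

Compute s = H r^T mod 2 one row at a time:
  s_1 = 1 + 0 + 1 + 1 = 3 ≡ 1 (mod 2).
  s_2 = 0 + 1 + 1 + 1 = 3 ≡ 1 (mod 2).
  s_3 = 1 + 1 + 0 + 1 = 3 ≡ 1 (mod 2).
s = (1, 1, 1)^T — this equals column 7 of H (binary 111), so error is at position 7.
Correct: flip bit 7 of r = 1011011 to get c = 1011010.


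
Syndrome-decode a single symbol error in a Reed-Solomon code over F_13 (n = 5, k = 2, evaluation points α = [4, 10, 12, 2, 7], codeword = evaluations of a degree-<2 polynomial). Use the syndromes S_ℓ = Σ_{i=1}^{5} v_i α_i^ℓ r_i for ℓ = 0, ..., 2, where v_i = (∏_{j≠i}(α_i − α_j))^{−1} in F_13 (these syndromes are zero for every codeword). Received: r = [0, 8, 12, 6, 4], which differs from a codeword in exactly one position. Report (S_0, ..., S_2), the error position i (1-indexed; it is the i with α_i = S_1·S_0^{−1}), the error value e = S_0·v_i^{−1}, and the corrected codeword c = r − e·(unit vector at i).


S = (7, 6, 7), error at position 3, error magnitude e = 10, c = [0, 8, 2, 6, 4].

Step 1: column multipliers v_i = (∏_{j≠i}(α_i − α_j))^{−1} mod 13.
  i = 1 (α = 4): (4−10)(4−12)(4−2)(4−7) = (−6)·(−8)·2·(−3) = −288 ≡ 11, so v_1 = 11^{−1} = 6 (mod 13).
  i = 2 (α = 10): (10−4)(10−12)(10−2)(10−7) = 6·(−2)·8·3 = −288 ≡ 11, so v_2 = 11^{−1} = 6 (mod 13).
  i = 3 (α = 12): (12−4)(12−10)(12−2)(12−7) = 8·2·10·5 = 800 ≡ 7, so v_3 = 7^{−1} = 2 (mod 13).
  i = 4 (α = 2): (2−4)(2−10)(2−12)(2−7) = (−2)·(−8)·(−10)·(−5) = 800 ≡ 7, so v_4 = 7^{−1} = 2 (mod 13).
  i = 5 (α = 7): (7−4)(7−10)(7−12)(7−2) = 3·(−3)·(−5)·5 = 225 ≡ 4, so v_5 = 4^{−1} = 10 (mod 13).
  v = [6, 6, 2, 2, 10].
Step 2: syndromes of r = [0, 8, 12, 6, 4] (all sums mod 13).
  S_0 = Σ v_i r_i = 6·0 + 6·8 + 2·12 + 2·6 + 10·4 = 124 ≡ 7.
  S_1 = Σ v_i α_i r_i = 6·4·0 + 6·10·8 + 2·12·12 + 2·2·6 + 10·7·4 = 1072 ≡ 6.
  α_i^2 mod 13 = [3, 9, 1, 4, 10].
  S_2 = Σ v_i α_i^2 r_i = 6·3·0 + 6·9·8 + 2·1·12 + 2·4·6 + 10·10·4 = 904 ≡ 7.
  S = (7, 6, 7) ≠ 0, so r is not a codeword (an error is present).
Step 3: locate the error. For a single error e at position i, S_ℓ = v_i·e·α_i^ℓ, so α_err = S_1/S_0.
  S_0^{−1} = 7^{−1} = 2 (mod 13), so α_err = 6·2 = 12 ≡ 12 = α_3. Error position i = 3.
  Consistency check: S_2/S_1 = 7·11 = 77 ≡ 12 = α_err ✓ (single-error assumption holds).
Step 4: error magnitude e = S_0/v_3 = S_0·∏_{j≠3}(α_3 − α_j) = 7·7 = 49 ≡ 10 (mod 13).
Step 5: correct position 3: c_3 = r_3 − e = 12 − 10 ≡ 2 (mod 13). Hence c = [0, 8, 2, 6, 4].
  Check: interpolating c through the α_i gives m(x) = 12 + 10·x (degree < 2) with m(α_i) = c_i for every i, so c is indeed a codeword.


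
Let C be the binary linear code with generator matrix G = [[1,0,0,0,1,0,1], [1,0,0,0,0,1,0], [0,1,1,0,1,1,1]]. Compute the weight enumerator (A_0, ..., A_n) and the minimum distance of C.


Weight distribution: A_0 = 1, A_2 = 2, A_3 = 2, A_4 = 1, A_5 = 2. Minimum distance d = 2.

Enumerate all 2^3 = 8 messages m ∈ F_2^3.
For each, compute codeword c = mG in F_2^7, then tally its weight.
  m = 000 → c = 0000000, weight = 0.
  m = 100 → c = 1000101, weight = 3.
  m = 010 → c = 1000010, weight = 2.
  m = 110 → c = 0000111, weight = 3.
  m = 001 → c = 0110111, weight = 5.
  m = 101 → c = 1110010, weight = 4.
  m = 011 → c = 1110101, weight = 5.
  m = 111 → c = 0110000, weight = 2.
Tally weights:
  weight 0: 1 codewords.
  weight 2: 2 codewords.
  weight 3: 2 codewords.
  weight 4: 1 codewords.
  weight 5: 2 codewords.
Minimum distance d = smallest w > 0 with A_w > 0 = 2.
Sanity: Σ A_w = 8 = 2^3 = 8 ✓.


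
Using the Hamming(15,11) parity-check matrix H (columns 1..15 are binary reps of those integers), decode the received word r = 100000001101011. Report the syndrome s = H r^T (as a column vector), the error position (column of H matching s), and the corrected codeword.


s = (1, 1, 1, 1)^T, error position = 15, corrected codeword c = 100000001101010

Compute s = H r^T mod 2 one row at a time:
  s_1 = 0 + 1 + 1 + 0 + 1 + 0 + 1 + 1 = 5 ≡ 1 (mod 2).
  s_2 = 0 + 0 + 0 + 0 + 1 + 0 + 1 + 1 = 3 ≡ 1 (mod 2).
  s_3 = 0 + 0 + 0 + 0 + 1 + 0 + 1 + 1 = 3 ≡ 1 (mod 2).
  s_4 = 1 + 0 + 0 + 0 + 1 + 0 + 0 + 1 = 3 ≡ 1 (mod 2).
s = (1, 1, 1, 1)^T — this equals column 15 of H (binary 1111), so error is at position 15.
Correct: flip bit 15 of r = 100000001101011 to get c = 100000001101010.


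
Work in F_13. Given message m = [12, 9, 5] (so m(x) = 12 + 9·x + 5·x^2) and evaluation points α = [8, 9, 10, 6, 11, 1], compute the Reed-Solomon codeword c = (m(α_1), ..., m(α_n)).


c = [1, 4, 4, 12, 1, 0]

Message polynomial: m(x) = 12 + 9·x + 5·x^2 (mod 13).
For each evaluation point α_i, compute m(α_i) mod 13:
  α_1 = 8: Horner steps 5 → 10 → 1, so m(8) = 1.
  α_2 = 9: Horner steps 5 → 2 → 4, so m(9) = 4.
  α_3 = 10: Horner steps 5 → 7 → 4, so m(10) = 4.
  α_4 = 6: Horner steps 5 → 0 → 12, so m(6) = 12.
  α_5 = 11: Horner steps 5 → 12 → 1, so m(11) = 1.
  α_6 = 1: Horner steps 5 → 1 → 0, so m(1) = 0.
Codeword c = [1, 4, 4, 12, 1, 0] ∈ F_13^6.


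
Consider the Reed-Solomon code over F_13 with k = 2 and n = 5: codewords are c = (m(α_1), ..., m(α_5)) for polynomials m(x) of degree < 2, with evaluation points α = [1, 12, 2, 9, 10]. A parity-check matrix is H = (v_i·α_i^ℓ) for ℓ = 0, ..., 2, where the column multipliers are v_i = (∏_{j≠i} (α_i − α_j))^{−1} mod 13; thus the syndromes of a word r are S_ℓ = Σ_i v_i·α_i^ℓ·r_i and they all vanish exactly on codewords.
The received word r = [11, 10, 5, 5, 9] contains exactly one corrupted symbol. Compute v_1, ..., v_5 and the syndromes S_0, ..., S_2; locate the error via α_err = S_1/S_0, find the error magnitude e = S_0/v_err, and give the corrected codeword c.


S = (10, 12, 4), error at position 4, error magnitude e = 3, c = [11, 10, 5, 2, 9].

Step 1: column multipliers v_i = (∏_{j≠i}(α_i − α_j))^{−1} mod 13.
  i = 1 (α = 1): (1−12)(1−2)(1−9)(1−10) = (−11)·(−1)·(−8)·(−9) = 792 ≡ 12, so v_1 = 12^{−1} = 12 (mod 13).
  i = 2 (α = 12): (12−1)(12−2)(12−9)(12−10) = 11·10·3·2 = 660 ≡ 10, so v_2 = 10^{−1} = 4 (mod 13).
  i = 3 (α = 2): (2−1)(2−12)(2−9)(2−10) = 1·(−10)·(−7)·(−8) = −560 ≡ 12, so v_3 = 12^{−1} = 12 (mod 13).
  i = 4 (α = 9): (9−1)(9−12)(9−2)(9−10) = 8·(−3)·7·(−1) = 168 ≡ 12, so v_4 = 12^{−1} = 12 (mod 13).
  i = 5 (α = 10): (10−1)(10−12)(10−2)(10−9) = 9·(−2)·8·1 = −144 ≡ 12, so v_5 = 12^{−1} = 12 (mod 13).
  v = [12, 4, 12, 12, 12].
Step 2: syndromes of r = [11, 10, 5, 5, 9] (all sums mod 13).
  S_0 = Σ v_i r_i = 12·11 + 4·10 + 12·5 + 12·5 + 12·9 = 400 ≡ 10.
  S_1 = Σ v_i α_i r_i = 12·1·11 + 4·12·10 + 12·2·5 + 12·9·5 + 12·10·9 = 2352 ≡ 12.
  α_i^2 mod 13 = [1, 1, 4, 3, 9].
  S_2 = Σ v_i α_i^2 r_i = 12·1·11 + 4·1·10 + 12·4·5 + 12·3·5 + 12·9·9 = 1564 ≡ 4.
  S = (10, 12, 4) ≠ 0, so r is not a codeword (an error is present).
Step 3: locate the error. For a single error e at position i, S_ℓ = v_i·e·α_i^ℓ, so α_err = S_1/S_0.
  S_0^{−1} = 10^{−1} = 4 (mod 13), so α_err = 12·4 = 48 ≡ 9 = α_4. Error position i = 4.
  Consistency check: S_2/S_1 = 4·12 = 48 ≡ 9 = α_err ✓ (single-error assumption holds).
Step 4: error magnitude e = S_0/v_4 = S_0·∏_{j≠4}(α_4 − α_j) = 10·12 = 120 ≡ 3 (mod 13).
Step 5: correct position 4: c_4 = r_4 − e = 5 − 3 ≡ 2 (mod 13). Hence c = [11, 10, 5, 2, 9].
  Check: interpolating c through the α_i gives m(x) = 4 + 7·x (degree < 2) with m(α_i) = c_i for every i, so c is indeed a codeword.


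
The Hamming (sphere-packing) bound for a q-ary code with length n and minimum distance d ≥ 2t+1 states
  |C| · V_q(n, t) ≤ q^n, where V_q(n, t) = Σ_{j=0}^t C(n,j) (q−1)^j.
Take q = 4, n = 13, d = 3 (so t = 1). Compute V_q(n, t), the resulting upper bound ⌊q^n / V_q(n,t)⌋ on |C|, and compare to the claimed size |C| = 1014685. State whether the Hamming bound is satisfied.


V_q(n, t) = 40, q^n = 67108864, Hamming bound = 1677721, |C| = 1014685 ≤ bound (satisfied).

Step 1: Compute V_q(n, t) = Σ_{j=0}^1 C(n, j) (q−1)^j.
  j = 0: C(13,0)·(3)^0 = 1·1 = 1.
  j = 1: C(13,1)·(3)^1 = 13·3 = 39.
  V_q(n, t) = 1 + 39 = 40.
Step 2: q^n = 4^13 = 67108864.
Step 3: Hamming bound ⌊q^n / V_q(n,t)⌋ = ⌊67108864/40⌋ = 1677721.
Step 4: Compare |C| = 1014685 to 1677721: satisfied.
The claimed |C| lies below the Hamming bound.


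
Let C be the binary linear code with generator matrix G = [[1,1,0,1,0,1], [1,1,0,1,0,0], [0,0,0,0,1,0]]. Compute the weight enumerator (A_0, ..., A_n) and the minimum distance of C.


Weight distribution: A_0 = 1, A_1 = 2, A_2 = 1, A_3 = 1, A_4 = 2, A_5 = 1. Minimum distance d = 1.

Enumerate all 2^3 = 8 messages m ∈ F_2^3.
For each, compute codeword c = mG in F_2^6, then tally its weight.
  m = 000 → c = 000000, weight = 0.
  m = 100 → c = 110101, weight = 4.
  m = 010 → c = 110100, weight = 3.
  m = 110 → c = 000001, weight = 1.
  m = 001 → c = 000010, weight = 1.
  m = 101 → c = 110111, weight = 5.
  m = 011 → c = 110110, weight = 4.
  m = 111 → c = 000011, weight = 2.
Tally weights:
  weight 0: 1 codewords.
  weight 1: 2 codewords.
  weight 2: 1 codewords.
  weight 3: 1 codewords.
  weight 4: 2 codewords.
  weight 5: 1 codewords.
Minimum distance d = smallest w > 0 with A_w > 0 = 1.
Sanity: Σ A_w = 8 = 2^3 = 8 ✓.


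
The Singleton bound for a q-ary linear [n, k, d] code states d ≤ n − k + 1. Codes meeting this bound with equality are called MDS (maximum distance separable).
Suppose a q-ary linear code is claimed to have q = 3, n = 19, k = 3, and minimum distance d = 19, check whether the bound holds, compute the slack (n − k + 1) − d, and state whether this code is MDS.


Singleton RHS = n − k + 1 = 17, slack = -2, bound violated (no such code; not MDS).

Singleton bound: d ≤ n − k + 1.
Here n = 19, k = 3, so n − k + 1 = 17.
Given d = 19, check d ≤ 17: NO.
Slack = (n − k + 1) − d = -2.
The slack is negative: d = 19 exceeds n − k + 1 = 17 by 2, so the Singleton bound is violated and no linear [19, 3, 19]_3 code can exist. In particular it is not MDS (MDS requires d = n − k + 1 exactly).
Description: the claimed parameters are [19, 3, 19]_3; such a code would be impossible (violates the Singleton bound).


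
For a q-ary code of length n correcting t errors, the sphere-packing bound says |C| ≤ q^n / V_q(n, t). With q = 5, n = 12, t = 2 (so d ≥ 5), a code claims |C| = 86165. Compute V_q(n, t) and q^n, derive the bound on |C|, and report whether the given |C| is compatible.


V_q(n, t) = 1105, q^n = 244140625, Hamming bound = 220941, |C| = 86165 ≤ bound (satisfied).

Step 1: Compute V_q(n, t) = Σ_{j=0}^2 C(n, j) (q−1)^j.
  j = 0: C(12,0)·(4)^0 = 1·1 = 1.
  j = 1: C(12,1)·(4)^1 = 12·4 = 48.
  j = 2: C(12,2)·(4)^2 = 66·16 = 1056.
  V_q(n, t) = 1 + 48 + 1056 = 1105.
Step 2: q^n = 5^12 = 244140625.
Step 3: Hamming bound ⌊q^n / V_q(n,t)⌋ = ⌊244140625/1105⌋ = 220941.
Step 4: Compare |C| = 86165 to 220941: satisfied.
The claimed |C| lies below the Hamming bound.


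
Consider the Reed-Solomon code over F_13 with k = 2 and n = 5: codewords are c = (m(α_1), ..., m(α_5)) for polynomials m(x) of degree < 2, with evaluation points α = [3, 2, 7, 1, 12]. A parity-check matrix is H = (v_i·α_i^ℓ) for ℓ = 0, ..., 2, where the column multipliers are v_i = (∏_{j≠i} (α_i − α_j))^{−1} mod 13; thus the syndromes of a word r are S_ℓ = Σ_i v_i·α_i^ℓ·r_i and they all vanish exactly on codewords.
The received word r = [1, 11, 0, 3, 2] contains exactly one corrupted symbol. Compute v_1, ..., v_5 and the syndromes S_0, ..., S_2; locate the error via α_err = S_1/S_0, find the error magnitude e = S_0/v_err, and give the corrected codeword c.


S = (4, 4, 4), error at position 4, error magnitude e = 8, c = [1, 11, 0, 8, 2].

Step 1: column multipliers v_i = (∏_{j≠i}(α_i − α_j))^{−1} mod 13.
  i = 1 (α = 3): (3−2)(3−7)(3−1)(3−12) = 1·(−4)·2·(−9) = 72 ≡ 7, so v_1 = 7^{−1} = 2 (mod 13).
  i = 2 (α = 2): (2−3)(2−7)(2−1)(2−12) = (−1)·(−5)·1·(−10) = −50 ≡ 2, so v_2 = 2^{−1} = 7 (mod 13).
  i = 3 (α = 7): (7−3)(7−2)(7−1)(7−12) = 4·5·6·(−5) = −600 ≡ 11, so v_3 = 11^{−1} = 6 (mod 13).
  i = 4 (α = 1): (1−3)(1−2)(1−7)(1−12) = (−2)·(−1)·(−6)·(−11) = 132 ≡ 2, so v_4 = 2^{−1} = 7 (mod 13).
  i = 5 (α = 12): (12−3)(12−2)(12−7)(12−1) = 9·10·5·11 = 4950 ≡ 10, so v_5 = 10^{−1} = 4 (mod 13).
  v = [2, 7, 6, 7, 4].
Step 2: syndromes of r = [1, 11, 0, 3, 2] (all sums mod 13).
  S_0 = Σ v_i r_i = 2·1 + 7·11 + 6·0 + 7·3 + 4·2 = 108 ≡ 4.
  S_1 = Σ v_i α_i r_i = 2·3·1 + 7·2·11 + 6·7·0 + 7·1·3 + 4·12·2 = 277 ≡ 4.
  α_i^2 mod 13 = [9, 4, 10, 1, 1].
  S_2 = Σ v_i α_i^2 r_i = 2·9·1 + 7·4·11 + 6·10·0 + 7·1·3 + 4·1·2 = 355 ≡ 4.
  S = (4, 4, 4) ≠ 0, so r is not a codeword (an error is present).
Step 3: locate the error. For a single error e at position i, S_ℓ = v_i·e·α_i^ℓ, so α_err = S_1/S_0.
  S_0^{−1} = 4^{−1} = 10 (mod 13), so α_err = 4·10 = 40 ≡ 1 = α_4. Error position i = 4.
  Consistency check: S_2/S_1 = 4·10 = 40 ≡ 1 = α_err ✓ (single-error assumption holds).
Step 4: error magnitude e = S_0/v_4 = S_0·∏_{j≠4}(α_4 − α_j) = 4·2 = 8 ≡ 8 (mod 13).
Step 5: correct position 4: c_4 = r_4 − e = 3 − 8 ≡ 8 (mod 13). Hence c = [1, 11, 0, 8, 2].
  Check: interpolating c through the α_i gives m(x) = 5 + 3·x (degree < 2) with m(α_i) = c_i for every i, so c is indeed a codeword.
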